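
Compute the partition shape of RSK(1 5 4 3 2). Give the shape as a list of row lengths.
[2, 1, 1, 1]

Row-insert each entry into an empty tableau.

After inserting 1: P = [[1]].
After inserting 5: P = [[1, 5]].
After inserting 4: P = [[1, 4], [5]].
After inserting 3: P = [[1, 3], [4], [5]].
After inserting 2: P = [[1, 2], [3], [4], [5]].

The final insertion tableau P = [[1, 2], [3], [4], [5]] has shape [2, 1, 1, 1].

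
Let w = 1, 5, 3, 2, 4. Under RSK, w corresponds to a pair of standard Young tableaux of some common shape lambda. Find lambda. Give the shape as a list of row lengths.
Row-insert each entry into an empty tableau.

After inserting 1: P = [[1]].
After inserting 5: P = [[1, 5]].
After inserting 3: P = [[1, 3], [5]].
After inserting 2: P = [[1, 2], [3], [5]].
After inserting 4: P = [[1, 2, 4], [3], [5]].

The final insertion tableau P = [[1, 2, 4], [3], [5]] has shape [3, 1, 1].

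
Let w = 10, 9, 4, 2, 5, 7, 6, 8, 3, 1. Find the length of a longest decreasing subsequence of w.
6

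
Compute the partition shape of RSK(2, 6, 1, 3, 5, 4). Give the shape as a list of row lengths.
Row-insert each entry into an empty tableau.

After inserting 2: P = [[2]].
After inserting 6: P = [[2, 6]].
After inserting 1: P = [[1, 6], [2]].
After inserting 3: P = [[1, 3], [2, 6]].
After inserting 5: P = [[1, 3, 5], [2, 6]].
After inserting 4: P = [[1, 3, 4], [2, 5], [6]].

The final insertion tableau P = [[1, 3, 4], [2, 5], [6]] has shape [3, 2, 1].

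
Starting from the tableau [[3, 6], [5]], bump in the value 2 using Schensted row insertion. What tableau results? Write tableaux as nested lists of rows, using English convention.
[[2, 6], [3], [5]]

In row 1, 2 replaces 3 (the leftmost entry greater than 2); 3 is bumped to row 2. In row 2, 3 replaces 5 (the leftmost entry greater than 3); 5 is bumped to row 3. 5 starts a new row 3. The new tableau is [[2, 6], [3], [5]].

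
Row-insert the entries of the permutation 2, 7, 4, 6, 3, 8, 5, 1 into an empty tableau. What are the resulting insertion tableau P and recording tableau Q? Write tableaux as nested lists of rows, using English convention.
Insert each entry of the permutation into P by Schensted row insertion, recording in Q the position of each new cell.

After inserting 2: P = [[2]].
After inserting 7: P = [[2, 7]].
After inserting 4: P = [[2, 4], [7]].
After inserting 6: P = [[2, 4, 6], [7]].
After inserting 3: P = [[2, 3, 6], [4], [7]].
After inserting 8: P = [[2, 3, 6, 8], [4], [7]].
After inserting 5: P = [[2, 3, 5, 8], [4, 6], [7]].
After inserting 1: P = [[1, 3, 5, 8], [2, 6], [4], [7]].

So P = [[1, 3, 5, 8], [2, 6], [4], [7]], Q = [[1, 2, 4, 6], [3, 7], [5], [8]].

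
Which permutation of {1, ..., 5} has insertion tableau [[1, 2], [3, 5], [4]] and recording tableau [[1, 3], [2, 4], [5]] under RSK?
Reverse the RSK construction: for i from n down to 1, find the cell of Q containing i, remove the entry at that cell from P, and reverse-bump it up through P; the value ejected from row 1 is w(i).

Step i=5: Q has 5 at row 3, column 1; remove 4 from row 3 of P and reverse-bump: 4 enters row 2 and ejects 3; 3 enters row 1 and ejects 2. So w(5) = 2. P is now [[1, 3], [4, 5]].
Step i=4: Q has 4 at row 2, column 2; remove 5 from row 2 of P and reverse-bump: 5 enters row 1 and ejects 3. So w(4) = 3. P is now [[1, 5], [4]].
Step i=3: Q has 3 at row 1, column 2; remove that cell from P, ejecting 5. So w(3) = 5. P is now [[1], [4]].
Step i=2: Q has 2 at row 2, column 1; remove 4 from row 2 of P and reverse-bump: 4 enters row 1 and ejects 1. So w(2) = 1. P is now [[4]].
Step i=1: Q has 1 at row 1, column 1; remove that cell from P, ejecting 4. So w(1) = 4. P is now [].

So w = 4 1 5 3 2.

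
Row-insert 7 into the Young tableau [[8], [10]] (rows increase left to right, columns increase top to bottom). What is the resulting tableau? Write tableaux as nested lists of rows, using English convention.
In row 1, 7 replaces 8 (the leftmost entry greater than 7); 8 is bumped to row 2. In row 2, 8 replaces 10 (the leftmost entry greater than 8); 10 is bumped to row 3. 10 starts a new row 3. The new tableau is [[7], [8], [10]].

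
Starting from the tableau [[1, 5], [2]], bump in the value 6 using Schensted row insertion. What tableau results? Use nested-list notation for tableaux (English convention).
[[1, 5, 6], [2]]

6 is larger than every entry of row 1, so it is appended to row 1. The new tableau is [[1, 5, 6], [2]].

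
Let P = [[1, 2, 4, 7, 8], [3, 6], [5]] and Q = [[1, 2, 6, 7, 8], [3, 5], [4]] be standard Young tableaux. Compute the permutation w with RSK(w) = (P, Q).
Reverse the RSK construction: for i from n down to 1, find the cell of Q containing i, remove the entry at that cell from P, and reverse-bump it up through P; the value ejected from row 1 is w(i).

Step i=8: Q has 8 at row 1, column 5; remove that cell from P, ejecting 8. So w(8) = 8. P is now [[1, 2, 4, 7], [3, 6], [5]].
Step i=7: Q has 7 at row 1, column 4; remove that cell from P, ejecting 7. So w(7) = 7. P is now [[1, 2, 4], [3, 6], [5]].
Step i=6: Q has 6 at row 1, column 3; remove that cell from P, ejecting 4. So w(6) = 4. P is now [[1, 2], [3, 6], [5]].
Step i=5: Q has 5 at row 2, column 2; remove 6 from row 2 of P and reverse-bump: 6 enters row 1 and ejects 2. So w(5) = 2. P is now [[1, 6], [3], [5]].
Step i=4: Q has 4 at row 3, column 1; remove 5 from row 3 of P and reverse-bump: 5 enters row 2 and ejects 3; 3 enters row 1 and ejects 1. So w(4) = 1. P is now [[3, 6], [5]].
Step i=3: Q has 3 at row 2, column 1; remove 5 from row 2 of P and reverse-bump: 5 enters row 1 and ejects 3. So w(3) = 3. P is now [[5, 6]].
Step i=2: Q has 2 at row 1, column 2; remove that cell from P, ejecting 6. So w(2) = 6. P is now [[5]].
Step i=1: Q has 1 at row 1, column 1; remove that cell from P, ejecting 5. So w(1) = 5. P is now [].

So w = 5 6 3 1 2 4 7 8.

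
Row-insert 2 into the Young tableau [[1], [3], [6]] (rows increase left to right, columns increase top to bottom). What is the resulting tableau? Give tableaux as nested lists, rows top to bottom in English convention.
2 is larger than every entry of row 1, so it is appended to row 1. The new tableau is [[1, 2], [3], [6]].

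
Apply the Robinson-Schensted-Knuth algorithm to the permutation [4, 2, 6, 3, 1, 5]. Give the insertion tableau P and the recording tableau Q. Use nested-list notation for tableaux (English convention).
P = [[1, 3, 5], [2, 6], [4]], Q = [[1, 3, 6], [2, 4], [5]]

Insert each entry of the permutation into P by Schensted row insertion, recording in Q the position of each new cell.

Insert 4: appended to row 1. P = [[4]], Q = [[1]].
Insert 2: 2 bumps 4 from row 1; 4 starts row 2. P = [[2], [4]], Q = [[1], [2]].
Insert 6: appended to row 1. P = [[2, 6], [4]], Q = [[1, 3], [2]].
Insert 3: 3 bumps 6 from row 1; 6 appends to row 2. P = [[2, 3], [4, 6]], Q = [[1, 3], [2, 4]].
Insert 1: 1 bumps 2 from row 1; 2 bumps 4 from row 2; 4 starts row 3. P = [[1, 3], [2, 6], [4]], Q = [[1, 3], [2, 4], [5]].
Insert 5: appended to row 1. P = [[1, 3, 5], [2, 6], [4]], Q = [[1, 3, 6], [2, 4], [5]].

So P = [[1, 3, 5], [2, 6], [4]], Q = [[1, 3, 6], [2, 4], [5]].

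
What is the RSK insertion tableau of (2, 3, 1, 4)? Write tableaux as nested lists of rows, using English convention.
P = [[1, 3, 4], [2]]

Insert 2: appended to row 1. P = [[2]].
Insert 3: appended to row 1. P = [[2, 3]].
Insert 1: 1 bumps 2 from row 1; 2 starts row 2. P = [[1, 3], [2]].
Insert 4: appended to row 1. P = [[1, 3, 4], [2]].

So P = [[1, 3, 4], [2]].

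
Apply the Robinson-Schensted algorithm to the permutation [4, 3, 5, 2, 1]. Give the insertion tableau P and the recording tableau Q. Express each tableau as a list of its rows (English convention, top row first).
P = [[1, 5], [2], [3], [4]], Q = [[1, 3], [2], [4], [5]]

Insert each entry of the permutation into P by Schensted row insertion, recording in Q the position of each new cell.

After inserting 4: P = [[4]].
After inserting 3: P = [[3], [4]].
After inserting 5: P = [[3, 5], [4]].
After inserting 2: P = [[2, 5], [3], [4]].
After inserting 1: P = [[1, 5], [2], [3], [4]].

So P = [[1, 5], [2], [3], [4]], Q = [[1, 3], [2], [4], [5]].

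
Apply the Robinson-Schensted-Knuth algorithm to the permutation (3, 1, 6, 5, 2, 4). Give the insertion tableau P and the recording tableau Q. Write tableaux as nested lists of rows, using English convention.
Insert each entry of the permutation into P by Schensted row insertion, recording in Q the position of each new cell.

Insert 3: appended to row 1. P = [[3]].
Insert 1: 1 bumps 3 from row 1; 3 starts row 2. P = [[1], [3]].
Insert 6: appended to row 1. P = [[1, 6], [3]].
Insert 5: 5 bumps 6 from row 1; 6 appends to row 2. P = [[1, 5], [3, 6]].
Insert 2: 2 bumps 5 from row 1; 5 bumps 6 from row 2; 6 starts row 3. P = [[1, 2], [3, 5], [6]].
Insert 4: appended to row 1. P = [[1, 2, 4], [3, 5], [6]].

So P = [[1, 2, 4], [3, 5], [6]], Q = [[1, 3, 6], [2, 4], [5]].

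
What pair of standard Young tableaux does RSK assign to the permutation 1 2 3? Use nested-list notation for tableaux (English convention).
Insert each entry of the permutation into P by Schensted row insertion, recording in Q the position of each new cell.

Insert 1: appended to row 1. P = [[1]], Q = [[1]].
Insert 2: appended to row 1. P = [[1, 2]], Q = [[1, 2]].
Insert 3: appended to row 1. P = [[1, 2, 3]], Q = [[1, 2, 3]].

So P = [[1, 2, 3]], Q = [[1, 2, 3]].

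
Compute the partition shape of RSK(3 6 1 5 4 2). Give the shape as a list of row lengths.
[2, 2, 1, 1]

RSK row insertion gives P = [[1, 2], [3, 4], [5], [6]], which has shape [2, 2, 1, 1].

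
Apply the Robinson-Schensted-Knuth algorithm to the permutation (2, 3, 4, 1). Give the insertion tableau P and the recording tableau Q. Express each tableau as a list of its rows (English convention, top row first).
P = [[1, 3, 4], [2]], Q = [[1, 2, 3], [4]]

Insert each entry of the permutation into P by Schensted row insertion, recording in Q the position of each new cell.

Insert 2: appended to row 1. P = [[2]].
Insert 3: appended to row 1. P = [[2, 3]].
Insert 4: appended to row 1. P = [[2, 3, 4]].
Insert 1: 1 bumps 2 from row 1; 2 starts row 2. P = [[1, 3, 4], [2]].

So P = [[1, 3, 4], [2]], Q = [[1, 2, 3], [4]].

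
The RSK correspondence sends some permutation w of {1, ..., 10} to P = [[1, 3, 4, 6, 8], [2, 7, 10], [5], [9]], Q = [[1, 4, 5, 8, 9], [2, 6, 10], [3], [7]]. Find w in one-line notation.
9 5 2 3 7 4 1 6 10 8

Reverse RSK: for i = n, n-1, ..., 1, locate i in Q, remove the corresponding corner cell from P, and reverse-bump its entry up through P; the value ejected from row 1 is w(i).

So w = 9 5 2 3 7 4 1 6 10 8.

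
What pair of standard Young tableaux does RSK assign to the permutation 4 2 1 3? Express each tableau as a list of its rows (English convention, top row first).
P = [[1, 3], [2], [4]], Q = [[1, 4], [2], [3]]

Insert each entry of the permutation into P by Schensted row insertion, recording in Q the position of each new cell.

Insert 4: appended to row 1. P = [[4]].
Insert 2: 2 bumps 4 from row 1; 4 starts row 2. P = [[2], [4]].
Insert 1: 1 bumps 2 from row 1; 2 bumps 4 from row 2; 4 starts row 3. P = [[1], [2], [4]].
Insert 3: appended to row 1. P = [[1, 3], [2], [4]].

So P = [[1, 3], [2], [4]], Q = [[1, 4], [2], [3]].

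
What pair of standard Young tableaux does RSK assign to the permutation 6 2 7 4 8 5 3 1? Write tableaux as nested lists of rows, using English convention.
P = [[1, 3, 5], [2, 7, 8], [4], [6]], Q = [[1, 3, 5], [2, 4, 6], [7], [8]]

Insert each entry of the permutation into P by Schensted row insertion, recording in Q the position of each new cell.

Insert 6: appended to row 1. P = [[6]], Q = [[1]].
Insert 2: 2 bumps 6 from row 1; 6 starts row 2. P = [[2], [6]], Q = [[1], [2]].
Insert 7: appended to row 1. P = [[2, 7], [6]], Q = [[1, 3], [2]].
Insert 4: 4 bumps 7 from row 1; 7 appends to row 2. P = [[2, 4], [6, 7]], Q = [[1, 3], [2, 4]].
Insert 8: appended to row 1. P = [[2, 4, 8], [6, 7]], Q = [[1, 3, 5], [2, 4]].
Insert 5: 5 bumps 8 from row 1; 8 appends to row 2. P = [[2, 4, 5], [6, 7, 8]], Q = [[1, 3, 5], [2, 4, 6]].
Insert 3: 3 bumps 4 from row 1; 4 bumps 6 from row 2; 6 starts row 3. P = [[2, 3, 5], [4, 7, 8], [6]], Q = [[1, 3, 5], [2, 4, 6], [7]].
Insert 1: 1 bumps 2 from row 1; 2 bumps 4 from row 2; 4 bumps 6 from row 3; 6 starts row 4. P = [[1, 3, 5], [2, 7, 8], [4], [6]], Q = [[1, 3, 5], [2, 4, 6], [7], [8]].

So P = [[1, 3, 5], [2, 7, 8], [4], [6]], Q = [[1, 3, 5], [2, 4, 6], [7], [8]].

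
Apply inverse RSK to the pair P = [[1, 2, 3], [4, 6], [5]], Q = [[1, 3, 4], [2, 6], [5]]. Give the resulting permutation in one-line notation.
Reverse the RSK construction: for i from n down to 1, find the cell of Q containing i, remove the entry at that cell from P, and reverse-bump it up through P; the value ejected from row 1 is w(i).

Step i=6: Q has 6 at row 2, column 2; remove 6 from row 2 of P and reverse-bump: 6 enters row 1 and ejects 3. So w(6) = 3. P is now [[1, 2, 6], [4], [5]].
Step i=5: Q has 5 at row 3, column 1; remove 5 from row 3 of P and reverse-bump: 5 enters row 2 and ejects 4; 4 enters row 1 and ejects 2. So w(5) = 2. P is now [[1, 4, 6], [5]].
Step i=4: Q has 4 at row 1, column 3; remove that cell from P, ejecting 6. So w(4) = 6. P is now [[1, 4], [5]].
Step i=3: Q has 3 at row 1, column 2; remove that cell from P, ejecting 4. So w(3) = 4. P is now [[1], [5]].
Step i=2: Q has 2 at row 2, column 1; remove 5 from row 2 of P and reverse-bump: 5 enters row 1 and ejects 1. So w(2) = 1. P is now [[5]].
Step i=1: Q has 1 at row 1, column 1; remove that cell from P, ejecting 5. So w(1) = 5. P is now [].

So w = 5 1 4 6 2 3.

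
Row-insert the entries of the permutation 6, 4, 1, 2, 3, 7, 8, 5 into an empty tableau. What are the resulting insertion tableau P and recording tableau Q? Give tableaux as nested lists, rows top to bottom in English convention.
P = [[1, 2, 3, 5, 8], [4, 7], [6]], Q = [[1, 4, 5, 6, 7], [2, 8], [3]]

Insert each entry of the permutation into P by Schensted row insertion, recording in Q the position of each new cell.

Insert 6: appended to row 1. P = [[6]], Q = [[1]].
Insert 4: 4 bumps 6 from row 1; 6 starts row 2. P = [[4], [6]], Q = [[1], [2]].
Insert 1: 1 bumps 4 from row 1; 4 bumps 6 from row 2; 6 starts row 3. P = [[1], [4], [6]], Q = [[1], [2], [3]].
Insert 2: appended to row 1. P = [[1, 2], [4], [6]], Q = [[1, 4], [2], [3]].
Insert 3: appended to row 1. P = [[1, 2, 3], [4], [6]], Q = [[1, 4, 5], [2], [3]].
Insert 7: appended to row 1. P = [[1, 2, 3, 7], [4], [6]], Q = [[1, 4, 5, 6], [2], [3]].
Insert 8: appended to row 1. P = [[1, 2, 3, 7, 8], [4], [6]], Q = [[1, 4, 5, 6, 7], [2], [3]].
Insert 5: 5 bumps 7 from row 1; 7 appends to row 2. P = [[1, 2, 3, 5, 8], [4, 7], [6]], Q = [[1, 4, 5, 6, 7], [2, 8], [3]].

So P = [[1, 2, 3, 5, 8], [4, 7], [6]], Q = [[1, 4, 5, 6, 7], [2, 8], [3]].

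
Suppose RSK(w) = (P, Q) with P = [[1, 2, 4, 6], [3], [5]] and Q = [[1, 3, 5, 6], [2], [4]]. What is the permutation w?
5 1 3 2 4 6

Reverse RSK: for i = n, n-1, ..., 1, locate i in Q, remove the corresponding corner cell from P, and reverse-bump its entry up through P; the value ejected from row 1 is w(i).

So w = 5 1 3 2 4 6.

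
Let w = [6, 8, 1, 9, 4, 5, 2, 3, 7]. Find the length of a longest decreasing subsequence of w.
3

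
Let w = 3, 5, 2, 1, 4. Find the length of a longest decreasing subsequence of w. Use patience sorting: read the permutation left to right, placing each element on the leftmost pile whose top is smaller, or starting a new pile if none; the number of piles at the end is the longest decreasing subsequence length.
3: new pile. tops = [3]
5: onto pile 1 (replacing 3). tops = [5]
2: new pile. tops = [5, 2]
1: new pile. tops = [5, 2, 1]
4: onto pile 2 (replacing 2). tops = [5, 4, 1]

3 piles, so the longest decreasing subsequence has length 3.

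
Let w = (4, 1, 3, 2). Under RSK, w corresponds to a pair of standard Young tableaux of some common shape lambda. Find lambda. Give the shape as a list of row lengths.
Row-insert each entry into an empty tableau.

After inserting 4: P = [[4]].
After inserting 1: P = [[1], [4]].
After inserting 3: P = [[1, 3], [4]].
After inserting 2: P = [[1, 2], [3], [4]].

The final insertion tableau P = [[1, 2], [3], [4]] has shape [2, 1, 1].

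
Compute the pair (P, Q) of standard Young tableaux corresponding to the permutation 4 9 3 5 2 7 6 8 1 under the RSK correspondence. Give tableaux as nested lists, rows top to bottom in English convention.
Insert each entry of the permutation into P by Schensted row insertion, recording in Q the position of each new cell.

Insert 4: appended to row 1. P = [[4]].
Insert 9: appended to row 1. P = [[4, 9]].
Insert 3: 3 bumps 4 from row 1; 4 starts row 2. P = [[3, 9], [4]].
Insert 5: 5 bumps 9 from row 1; 9 appends to row 2. P = [[3, 5], [4, 9]].
Insert 2: 2 bumps 3 from row 1; 3 bumps 4 from row 2; 4 starts row 3. P = [[2, 5], [3, 9], [4]].
Insert 7: appended to row 1. P = [[2, 5, 7], [3, 9], [4]].
Insert 6: 6 bumps 7 from row 1; 7 bumps 9 from row 2; 9 appends to row 3. P = [[2, 5, 6], [3, 7], [4, 9]].
Insert 8: appended to row 1. P = [[2, 5, 6, 8], [3, 7], [4, 9]].
Insert 1: 1 bumps 2 from row 1; 2 bumps 3 from row 2; 3 bumps 4 from row 3; 4 starts row 4. P = [[1, 5, 6, 8], [2, 7], [3, 9], [4]].

So P = [[1, 5, 6, 8], [2, 7], [3, 9], [4]], Q = [[1, 2, 6, 8], [3, 4], [5, 7], [9]].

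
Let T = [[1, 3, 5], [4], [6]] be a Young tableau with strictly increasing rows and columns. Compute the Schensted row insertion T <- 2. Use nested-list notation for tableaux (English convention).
[[1, 2, 5], [3], [4], [6]]

In row 1, 2 replaces 3 (the leftmost entry greater than 2); 3 is bumped to row 2. In row 2, 3 replaces 4 (the leftmost entry greater than 3); 4 is bumped to row 3. In row 3, 4 replaces 6 (the leftmost entry greater than 4); 6 is bumped to row 4. 6 starts a new row 4. The new tableau is [[1, 2, 5], [3], [4], [6]].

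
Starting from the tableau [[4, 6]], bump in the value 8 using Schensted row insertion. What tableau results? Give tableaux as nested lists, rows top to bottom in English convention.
8 is larger than every entry of row 1, so it is appended to row 1. The new tableau is [[4, 6, 8]].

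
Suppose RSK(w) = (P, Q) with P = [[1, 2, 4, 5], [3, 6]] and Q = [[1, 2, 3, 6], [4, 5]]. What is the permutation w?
1 3 6 2 4 5

Reverse RSK: for i = n, n-1, ..., 1, locate i in Q, remove the corresponding corner cell from P, and reverse-bump its entry up through P; the value ejected from row 1 is w(i).

So w = 1 3 6 2 4 5.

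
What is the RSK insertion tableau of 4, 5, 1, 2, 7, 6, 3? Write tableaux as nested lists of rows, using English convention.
P = [[1, 2, 3], [4, 5, 6], [7]]

After inserting 4: P = [[4]].
After inserting 5: P = [[4, 5]].
After inserting 1: P = [[1, 5], [4]].
After inserting 2: P = [[1, 2], [4, 5]].
After inserting 7: P = [[1, 2, 7], [4, 5]].
After inserting 6: P = [[1, 2, 6], [4, 5, 7]].
After inserting 3: P = [[1, 2, 3], [4, 5, 6], [7]].

So P = [[1, 2, 3], [4, 5, 6], [7]].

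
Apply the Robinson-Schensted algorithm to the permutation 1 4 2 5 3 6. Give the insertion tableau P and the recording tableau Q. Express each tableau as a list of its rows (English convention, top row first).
Insert each entry of the permutation into P by Schensted row insertion, recording in Q the position of each new cell.

Insert 1: appended to row 1. P = [[1]].
Insert 4: appended to row 1. P = [[1, 4]].
Insert 2: 2 bumps 4 from row 1; 4 starts row 2. P = [[1, 2], [4]].
Insert 5: appended to row 1. P = [[1, 2, 5], [4]].
Insert 3: 3 bumps 5 from row 1; 5 appends to row 2. P = [[1, 2, 3], [4, 5]].
Insert 6: appended to row 1. P = [[1, 2, 3, 6], [4, 5]].

So P = [[1, 2, 3, 6], [4, 5]], Q = [[1, 2, 4, 6], [3, 5]].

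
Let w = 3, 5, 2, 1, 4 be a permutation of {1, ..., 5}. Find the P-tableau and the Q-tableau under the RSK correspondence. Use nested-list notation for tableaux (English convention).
P = [[1, 4], [2, 5], [3]], Q = [[1, 2], [3, 5], [4]]

Insert each entry of the permutation into P by Schensted row insertion, recording in Q the position of each new cell.

Insert 3: appended to row 1. P = [[3]].
Insert 5: appended to row 1. P = [[3, 5]].
Insert 2: 2 bumps 3 from row 1; 3 starts row 2. P = [[2, 5], [3]].
Insert 1: 1 bumps 2 from row 1; 2 bumps 3 from row 2; 3 starts row 3. P = [[1, 5], [2], [3]].
Insert 4: 4 bumps 5 from row 1; 5 appends to row 2. P = [[1, 4], [2, 5], [3]].

So P = [[1, 4], [2, 5], [3]], Q = [[1, 2], [3, 5], [4]].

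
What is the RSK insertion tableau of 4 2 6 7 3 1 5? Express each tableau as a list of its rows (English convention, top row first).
P = [[1, 3, 5], [2, 6, 7], [4]]

Insert 4: appended to row 1. P = [[4]].
Insert 2: 2 bumps 4 from row 1; 4 starts row 2. P = [[2], [4]].
Insert 6: appended to row 1. P = [[2, 6], [4]].
Insert 7: appended to row 1. P = [[2, 6, 7], [4]].
Insert 3: 3 bumps 6 from row 1; 6 appends to row 2. P = [[2, 3, 7], [4, 6]].
Insert 1: 1 bumps 2 from row 1; 2 bumps 4 from row 2; 4 starts row 3. P = [[1, 3, 7], [2, 6], [4]].
Insert 5: 5 bumps 7 from row 1; 7 appends to row 2. P = [[1, 3, 5], [2, 6, 7], [4]].

So P = [[1, 3, 5], [2, 6, 7], [4]].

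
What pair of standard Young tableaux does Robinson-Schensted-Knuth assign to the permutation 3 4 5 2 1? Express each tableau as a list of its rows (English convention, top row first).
Insert each entry of the permutation into P by Schensted row insertion, recording in Q the position of each new cell.

Insert 3: appended to row 1. P = [[3]].
Insert 4: appended to row 1. P = [[3, 4]].
Insert 5: appended to row 1. P = [[3, 4, 5]].
Insert 2: 2 bumps 3 from row 1; 3 starts row 2. P = [[2, 4, 5], [3]].
Insert 1: 1 bumps 2 from row 1; 2 bumps 3 from row 2; 3 starts row 3. P = [[1, 4, 5], [2], [3]].

So P = [[1, 4, 5], [2], [3]], Q = [[1, 2, 3], [4], [5]].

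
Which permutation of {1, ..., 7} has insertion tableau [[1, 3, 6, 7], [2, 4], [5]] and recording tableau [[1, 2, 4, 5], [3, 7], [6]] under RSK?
2 5 4 6 7 1 3

Reverse RSK: for i = n, n-1, ..., 1, locate i in Q, remove the corresponding corner cell from P, and reverse-bump its entry up through P; the value ejected from row 1 is w(i).

So w = 2 5 4 6 7 1 3.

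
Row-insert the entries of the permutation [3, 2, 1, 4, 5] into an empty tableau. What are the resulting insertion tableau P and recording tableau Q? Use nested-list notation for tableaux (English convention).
P = [[1, 4, 5], [2], [3]], Q = [[1, 4, 5], [2], [3]]

Insert each entry of the permutation into P by Schensted row insertion, recording in Q the position of each new cell.

Insert 3: appended to row 1. P = [[3]].
Insert 2: 2 bumps 3 from row 1; 3 starts row 2. P = [[2], [3]].
Insert 1: 1 bumps 2 from row 1; 2 bumps 3 from row 2; 3 starts row 3. P = [[1], [2], [3]].
Insert 4: appended to row 1. P = [[1, 4], [2], [3]].
Insert 5: appended to row 1. P = [[1, 4, 5], [2], [3]].

So P = [[1, 4, 5], [2], [3]], Q = [[1, 4, 5], [2], [3]].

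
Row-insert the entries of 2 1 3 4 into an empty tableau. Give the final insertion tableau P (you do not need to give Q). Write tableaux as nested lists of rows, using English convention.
P = [[1, 3, 4], [2]]

Insert 2: appended to row 1. P = [[2]].
Insert 1: 1 bumps 2 from row 1; 2 starts row 2. P = [[1], [2]].
Insert 3: appended to row 1. P = [[1, 3], [2]].
Insert 4: appended to row 1. P = [[1, 3, 4], [2]].

So P = [[1, 3, 4], [2]].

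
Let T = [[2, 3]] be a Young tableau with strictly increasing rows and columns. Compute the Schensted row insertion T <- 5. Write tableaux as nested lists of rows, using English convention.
[[2, 3, 5]]

5 is larger than every entry of row 1, so it is appended to row 1. The new tableau is [[2, 3, 5]].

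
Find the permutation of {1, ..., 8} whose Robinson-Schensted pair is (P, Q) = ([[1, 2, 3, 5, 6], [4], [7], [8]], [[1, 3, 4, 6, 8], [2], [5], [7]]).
8 1 2 7 4 5 3 6

Reverse the RSK construction: for i from n down to 1, find the cell of Q containing i, remove the entry at that cell from P, and reverse-bump it up through P; the value ejected from row 1 is w(i).

Step i=8: Q has 8 at row 1, column 5; remove that cell from P, ejecting 6. So w(8) = 6. P is now [[1, 2, 3, 5], [4], [7], [8]].
Step i=7: Q has 7 at row 4, column 1; remove 8 from row 4 of P and reverse-bump: 8 enters row 3 and ejects 7; 7 enters row 2 and ejects 4; 4 enters row 1 and ejects 3. So w(7) = 3. P is now [[1, 2, 4, 5], [7], [8]].
Step i=6: Q has 6 at row 1, column 4; remove that cell from P, ejecting 5. So w(6) = 5. P is now [[1, 2, 4], [7], [8]].
Step i=5: Q has 5 at row 3, column 1; remove 8 from row 3 of P and reverse-bump: 8 enters row 2 and ejects 7; 7 enters row 1 and ejects 4. So w(5) = 4. P is now [[1, 2, 7], [8]].
Step i=4: Q has 4 at row 1, column 3; remove that cell from P, ejecting 7. So w(4) = 7. P is now [[1, 2], [8]].
Step i=3: Q has 3 at row 1, column 2; remove that cell from P, ejecting 2. So w(3) = 2. P is now [[1], [8]].
Step i=2: Q has 2 at row 2, column 1; remove 8 from row 2 of P and reverse-bump: 8 enters row 1 and ejects 1. So w(2) = 1. P is now [[8]].
Step i=1: Q has 1 at row 1, column 1; remove that cell from P, ejecting 8. So w(1) = 8. P is now [].

So w = 8 1 2 7 4 5 3 6.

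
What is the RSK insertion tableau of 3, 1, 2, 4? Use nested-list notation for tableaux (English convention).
Insert 3: appended to row 1. P = [[3]].
Insert 1: 1 bumps 3 from row 1; 3 starts row 2. P = [[1], [3]].
Insert 2: appended to row 1. P = [[1, 2], [3]].
Insert 4: appended to row 1. P = [[1, 2, 4], [3]].

So P = [[1, 2, 4], [3]].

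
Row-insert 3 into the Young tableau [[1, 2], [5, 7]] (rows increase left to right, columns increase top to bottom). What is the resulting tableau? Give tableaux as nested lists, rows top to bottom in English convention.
[[1, 2, 3], [5, 7]]

3 is larger than every entry of row 1, so it is appended to row 1. The new tableau is [[1, 2, 3], [5, 7]].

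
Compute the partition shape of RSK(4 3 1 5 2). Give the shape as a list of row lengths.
Row-insert each entry into an empty tableau.

After inserting 4: P = [[4]].
After inserting 3: P = [[3], [4]].
After inserting 1: P = [[1], [3], [4]].
After inserting 5: P = [[1, 5], [3], [4]].
After inserting 2: P = [[1, 2], [3, 5], [4]].

The final insertion tableau P = [[1, 2], [3, 5], [4]] has shape [2, 2, 1].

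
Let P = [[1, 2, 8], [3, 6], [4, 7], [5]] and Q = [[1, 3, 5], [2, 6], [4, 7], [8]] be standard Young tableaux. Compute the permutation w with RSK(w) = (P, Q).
5 4 7 1 8 6 3 2

Reverse the RSK construction: for i from n down to 1, find the cell of Q containing i, remove the entry at that cell from P, and reverse-bump it up through P; the value ejected from row 1 is w(i).

Step i=8: Q has 8 at row 4, column 1; remove 5 from row 4 of P and reverse-bump: 5 enters row 3 and ejects 4; 4 enters row 2 and ejects 3; 3 enters row 1 and ejects 2. So w(8) = 2. P is now [[1, 3, 8], [4, 6], [5, 7]].
Step i=7: Q has 7 at row 3, column 2; remove 7 from row 3 of P and reverse-bump: 7 enters row 2 and ejects 6; 6 enters row 1 and ejects 3. So w(7) = 3. P is now [[1, 6, 8], [4, 7], [5]].
Step i=6: Q has 6 at row 2, column 2; remove 7 from row 2 of P and reverse-bump: 7 enters row 1 and ejects 6. So w(6) = 6. P is now [[1, 7, 8], [4], [5]].
Step i=5: Q has 5 at row 1, column 3; remove that cell from P, ejecting 8. So w(5) = 8. P is now [[1, 7], [4], [5]].
Step i=4: Q has 4 at row 3, column 1; remove 5 from row 3 of P and reverse-bump: 5 enters row 2 and ejects 4; 4 enters row 1 and ejects 1. So w(4) = 1. P is now [[4, 7], [5]].
Step i=3: Q has 3 at row 1, column 2; remove that cell from P, ejecting 7. So w(3) = 7. P is now [[4], [5]].
Step i=2: Q has 2 at row 2, column 1; remove 5 from row 2 of P and reverse-bump: 5 enters row 1 and ejects 4. So w(2) = 4. P is now [[5]].
Step i=1: Q has 1 at row 1, column 1; remove that cell from P, ejecting 5. So w(1) = 5. P is now [].

So w = 5 4 7 1 8 6 3 2.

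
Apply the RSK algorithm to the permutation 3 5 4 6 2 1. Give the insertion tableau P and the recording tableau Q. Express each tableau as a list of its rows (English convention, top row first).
Insert each entry of the permutation into P by Schensted row insertion, recording in Q the position of each new cell.

Insert 3: appended to row 1. P = [[3]].
Insert 5: appended to row 1. P = [[3, 5]].
Insert 4: 4 bumps 5 from row 1; 5 starts row 2. P = [[3, 4], [5]].
Insert 6: appended to row 1. P = [[3, 4, 6], [5]].
Insert 2: 2 bumps 3 from row 1; 3 bumps 5 from row 2; 5 starts row 3. P = [[2, 4, 6], [3], [5]].
Insert 1: 1 bumps 2 from row 1; 2 bumps 3 from row 2; 3 bumps 5 from row 3; 5 starts row 4. P = [[1, 4, 6], [2], [3], [5]].

So P = [[1, 4, 6], [2], [3], [5]], Q = [[1, 2, 4], [3], [5], [6]].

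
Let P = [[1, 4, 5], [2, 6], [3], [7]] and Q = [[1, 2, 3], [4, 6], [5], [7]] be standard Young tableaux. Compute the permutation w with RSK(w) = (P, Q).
Reverse the RSK construction: for i from n down to 1, find the cell of Q containing i, remove the entry at that cell from P, and reverse-bump it up through P; the value ejected from row 1 is w(i).

Step i=7: Q has 7 at row 4, column 1; remove 7 from row 4 of P and reverse-bump: 7 enters row 3 and ejects 3; 3 enters row 2 and ejects 2; 2 enters row 1 and ejects 1. So w(7) = 1. P is now [[2, 4, 5], [3, 6], [7]].
Step i=6: Q has 6 at row 2, column 2; remove 6 from row 2 of P and reverse-bump: 6 enters row 1 and ejects 5. So w(6) = 5. P is now [[2, 4, 6], [3], [7]].
Step i=5: Q has 5 at row 3, column 1; remove 7 from row 3 of P and reverse-bump: 7 enters row 2 and ejects 3; 3 enters row 1 and ejects 2. So w(5) = 2. P is now [[3, 4, 6], [7]].
Step i=4: Q has 4 at row 2, column 1; remove 7 from row 2 of P and reverse-bump: 7 enters row 1 and ejects 6. So w(4) = 6. P is now [[3, 4, 7]].
Step i=3: Q has 3 at row 1, column 3; remove that cell from P, ejecting 7. So w(3) = 7. P is now [[3, 4]].
Step i=2: Q has 2 at row 1, column 2; remove that cell from P, ejecting 4. So w(2) = 4. P is now [[3]].
Step i=1: Q has 1 at row 1, column 1; remove that cell from P, ejecting 3. So w(1) = 3. P is now [].

So w = 3 4 7 6 2 5 1.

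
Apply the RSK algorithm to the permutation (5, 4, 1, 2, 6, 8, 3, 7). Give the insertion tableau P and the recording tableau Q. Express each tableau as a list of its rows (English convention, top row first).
Insert each entry of the permutation into P by Schensted row insertion, recording in Q the position of each new cell.

After inserting 5: P = [[5]].
After inserting 4: P = [[4], [5]].
After inserting 1: P = [[1], [4], [5]].
After inserting 2: P = [[1, 2], [4], [5]].
After inserting 6: P = [[1, 2, 6], [4], [5]].
After inserting 8: P = [[1, 2, 6, 8], [4], [5]].
After inserting 3: P = [[1, 2, 3, 8], [4, 6], [5]].
After inserting 7: P = [[1, 2, 3, 7], [4, 6, 8], [5]].

So P = [[1, 2, 3, 7], [4, 6, 8], [5]], Q = [[1, 4, 5, 6], [2, 7, 8], [3]].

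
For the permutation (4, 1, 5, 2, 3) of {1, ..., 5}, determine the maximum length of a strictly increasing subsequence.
3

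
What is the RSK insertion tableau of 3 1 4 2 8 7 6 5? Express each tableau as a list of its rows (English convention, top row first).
P = [[1, 2, 5], [3, 4, 6], [7], [8]]

Insert 3: appended to row 1. P = [[3]].
Insert 1: 1 bumps 3 from row 1; 3 starts row 2. P = [[1], [3]].
Insert 4: appended to row 1. P = [[1, 4], [3]].
Insert 2: 2 bumps 4 from row 1; 4 appends to row 2. P = [[1, 2], [3, 4]].
Insert 8: appended to row 1. P = [[1, 2, 8], [3, 4]].
Insert 7: 7 bumps 8 from row 1; 8 appends to row 2. P = [[1, 2, 7], [3, 4, 8]].
Insert 6: 6 bumps 7 from row 1; 7 bumps 8 from row 2; 8 starts row 3. P = [[1, 2, 6], [3, 4, 7], [8]].
Insert 5: 5 bumps 6 from row 1; 6 bumps 7 from row 2; 7 bumps 8 from row 3; 8 starts row 4. P = [[1, 2, 5], [3, 4, 6], [7], [8]].

So P = [[1, 2, 5], [3, 4, 6], [7], [8]].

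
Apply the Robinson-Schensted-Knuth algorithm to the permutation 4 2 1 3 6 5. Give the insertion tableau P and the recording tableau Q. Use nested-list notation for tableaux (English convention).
P = [[1, 3, 5], [2, 6], [4]], Q = [[1, 4, 5], [2, 6], [3]]

Insert each entry of the permutation into P by Schensted row insertion, recording in Q the position of each new cell.

Insert 4: appended to row 1. P = [[4]].
Insert 2: 2 bumps 4 from row 1; 4 starts row 2. P = [[2], [4]].
Insert 1: 1 bumps 2 from row 1; 2 bumps 4 from row 2; 4 starts row 3. P = [[1], [2], [4]].
Insert 3: appended to row 1. P = [[1, 3], [2], [4]].
Insert 6: appended to row 1. P = [[1, 3, 6], [2], [4]].
Insert 5: 5 bumps 6 from row 1; 6 appends to row 2. P = [[1, 3, 5], [2, 6], [4]].

So P = [[1, 3, 5], [2, 6], [4]], Q = [[1, 4, 5], [2, 6], [3]].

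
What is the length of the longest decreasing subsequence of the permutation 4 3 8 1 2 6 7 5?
3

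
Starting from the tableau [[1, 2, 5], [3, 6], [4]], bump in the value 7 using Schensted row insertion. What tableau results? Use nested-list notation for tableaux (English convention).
[[1, 2, 5, 7], [3, 6], [4]]

7 is larger than every entry of row 1, so it is appended to row 1. The new tableau is [[1, 2, 5, 7], [3, 6], [4]].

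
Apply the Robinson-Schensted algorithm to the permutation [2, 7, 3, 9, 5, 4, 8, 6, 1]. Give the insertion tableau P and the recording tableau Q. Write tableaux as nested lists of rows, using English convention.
Insert each entry of the permutation into P by Schensted row insertion, recording in Q the position of each new cell.

After inserting 2: P = [[2]].
After inserting 7: P = [[2, 7]].
After inserting 3: P = [[2, 3], [7]].
After inserting 9: P = [[2, 3, 9], [7]].
After inserting 5: P = [[2, 3, 5], [7, 9]].
After inserting 4: P = [[2, 3, 4], [5, 9], [7]].
After inserting 8: P = [[2, 3, 4, 8], [5, 9], [7]].
After inserting 6: P = [[2, 3, 4, 6], [5, 8], [7, 9]].
After inserting 1: P = [[1, 3, 4, 6], [2, 8], [5, 9], [7]].

So P = [[1, 3, 4, 6], [2, 8], [5, 9], [7]], Q = [[1, 2, 4, 7], [3, 5], [6, 8], [9]].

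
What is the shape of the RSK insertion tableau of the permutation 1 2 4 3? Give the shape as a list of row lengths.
Row-insert each entry into an empty tableau.

After inserting 1: P = [[1]].
After inserting 2: P = [[1, 2]].
After inserting 4: P = [[1, 2, 4]].
After inserting 3: P = [[1, 2, 3], [4]].

The final insertion tableau P = [[1, 2, 3], [4]] has shape [3, 1].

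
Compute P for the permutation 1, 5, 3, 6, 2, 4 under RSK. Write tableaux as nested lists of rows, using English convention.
P = [[1, 2, 4], [3, 6], [5]]

Insert 1: appended to row 1. P = [[1]].
Insert 5: appended to row 1. P = [[1, 5]].
Insert 3: 3 bumps 5 from row 1; 5 starts row 2. P = [[1, 3], [5]].
Insert 6: appended to row 1. P = [[1, 3, 6], [5]].
Insert 2: 2 bumps 3 from row 1; 3 bumps 5 from row 2; 5 starts row 3. P = [[1, 2, 6], [3], [5]].
Insert 4: 4 bumps 6 from row 1; 6 appends to row 2. P = [[1, 2, 4], [3, 6], [5]].

So P = [[1, 2, 4], [3, 6], [5]].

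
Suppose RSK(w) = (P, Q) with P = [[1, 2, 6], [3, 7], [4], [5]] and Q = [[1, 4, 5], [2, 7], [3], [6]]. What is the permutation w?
5 4 1 3 7 2 6

Reverse the RSK construction: for i from n down to 1, find the cell of Q containing i, remove the entry at that cell from P, and reverse-bump it up through P; the value ejected from row 1 is w(i).

Step i=7: Q has 7 at row 2, column 2; remove 7 from row 2 of P and reverse-bump: 7 enters row 1 and ejects 6. So w(7) = 6. P is now [[1, 2, 7], [3], [4], [5]].
Step i=6: Q has 6 at row 4, column 1; remove 5 from row 4 of P and reverse-bump: 5 enters row 3 and ejects 4; 4 enters row 2 and ejects 3; 3 enters row 1 and ejects 2. So w(6) = 2. P is now [[1, 3, 7], [4], [5]].
Step i=5: Q has 5 at row 1, column 3; remove that cell from P, ejecting 7. So w(5) = 7. P is now [[1, 3], [4], [5]].
Step i=4: Q has 4 at row 1, column 2; remove that cell from P, ejecting 3. So w(4) = 3. P is now [[1], [4], [5]].
Step i=3: Q has 3 at row 3, column 1; remove 5 from row 3 of P and reverse-bump: 5 enters row 2 and ejects 4; 4 enters row 1 and ejects 1. So w(3) = 1. P is now [[4], [5]].
Step i=2: Q has 2 at row 2, column 1; remove 5 from row 2 of P and reverse-bump: 5 enters row 1 and ejects 4. So w(2) = 4. P is now [[5]].
Step i=1: Q has 1 at row 1, column 1; remove that cell from P, ejecting 5. So w(1) = 5. P is now [].

So w = 5 4 1 3 7 2 6.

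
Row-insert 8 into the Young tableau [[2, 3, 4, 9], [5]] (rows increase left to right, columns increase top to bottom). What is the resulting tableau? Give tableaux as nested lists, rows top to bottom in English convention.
In row 1, 8 replaces 9 (the leftmost entry greater than 8); 9 is bumped to row 2. 9 is appended to row 2. The new tableau is [[2, 3, 4, 8], [5, 9]].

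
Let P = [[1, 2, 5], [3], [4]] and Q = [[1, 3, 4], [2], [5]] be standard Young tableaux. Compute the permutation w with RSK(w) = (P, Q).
4 1 3 5 2

Reverse the RSK construction: for i from n down to 1, find the cell of Q containing i, remove the entry at that cell from P, and reverse-bump it up through P; the value ejected from row 1 is w(i).

Step i=5: Q has 5 at row 3, column 1; remove 4 from row 3 of P and reverse-bump: 4 enters row 2 and ejects 3; 3 enters row 1 and ejects 2. So w(5) = 2. P is now [[1, 3, 5], [4]].
Step i=4: Q has 4 at row 1, column 3; remove that cell from P, ejecting 5. So w(4) = 5. P is now [[1, 3], [4]].
Step i=3: Q has 3 at row 1, column 2; remove that cell from P, ejecting 3. So w(3) = 3. P is now [[1], [4]].
Step i=2: Q has 2 at row 2, column 1; remove 4 from row 2 of P and reverse-bump: 4 enters row 1 and ejects 1. So w(2) = 1. P is now [[4]].
Step i=1: Q has 1 at row 1, column 1; remove that cell from P, ejecting 4. So w(1) = 4. P is now [].

So w = 4 1 3 5 2.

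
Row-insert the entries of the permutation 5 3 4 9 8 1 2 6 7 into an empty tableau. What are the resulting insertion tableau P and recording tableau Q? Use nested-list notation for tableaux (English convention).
Insert each entry of the permutation into P by Schensted row insertion, recording in Q the position of each new cell.

After inserting 5: P = [[5]].
After inserting 3: P = [[3], [5]].
After inserting 4: P = [[3, 4], [5]].
After inserting 9: P = [[3, 4, 9], [5]].
After inserting 8: P = [[3, 4, 8], [5, 9]].
After inserting 1: P = [[1, 4, 8], [3, 9], [5]].
After inserting 2: P = [[1, 2, 8], [3, 4], [5, 9]].
After inserting 6: P = [[1, 2, 6], [3, 4, 8], [5, 9]].
After inserting 7: P = [[1, 2, 6, 7], [3, 4, 8], [5, 9]].

So P = [[1, 2, 6, 7], [3, 4, 8], [5, 9]], Q = [[1, 3, 4, 9], [2, 5, 8], [6, 7]].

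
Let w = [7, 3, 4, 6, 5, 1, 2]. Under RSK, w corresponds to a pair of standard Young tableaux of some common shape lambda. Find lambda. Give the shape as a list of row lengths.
[3, 2, 1, 1]

Row-insert each entry into an empty tableau.

After inserting 7: P = [[7]].
After inserting 3: P = [[3], [7]].
After inserting 4: P = [[3, 4], [7]].
After inserting 6: P = [[3, 4, 6], [7]].
After inserting 5: P = [[3, 4, 5], [6], [7]].
After inserting 1: P = [[1, 4, 5], [3], [6], [7]].
After inserting 2: P = [[1, 2, 5], [3, 4], [6], [7]].

The final insertion tableau P = [[1, 2, 5], [3, 4], [6], [7]] has shape [3, 2, 1, 1].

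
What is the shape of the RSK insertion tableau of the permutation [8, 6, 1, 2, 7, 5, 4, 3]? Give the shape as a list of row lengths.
[3, 2, 1, 1, 1]

Row-insert each entry into an empty tableau.

After inserting 8: P = [[8]].
After inserting 6: P = [[6], [8]].
After inserting 1: P = [[1], [6], [8]].
After inserting 2: P = [[1, 2], [6], [8]].
After inserting 7: P = [[1, 2, 7], [6], [8]].
After inserting 5: P = [[1, 2, 5], [6, 7], [8]].
After inserting 4: P = [[1, 2, 4], [5, 7], [6], [8]].
After inserting 3: P = [[1, 2, 3], [4, 7], [5], [6], [8]].

The final insertion tableau P = [[1, 2, 3], [4, 7], [5], [6], [8]] has shape [3, 2, 1, 1, 1].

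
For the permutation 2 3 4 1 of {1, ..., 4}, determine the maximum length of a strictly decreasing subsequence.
2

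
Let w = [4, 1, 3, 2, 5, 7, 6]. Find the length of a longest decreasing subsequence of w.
3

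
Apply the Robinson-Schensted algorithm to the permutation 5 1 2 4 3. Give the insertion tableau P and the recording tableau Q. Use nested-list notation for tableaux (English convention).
P = [[1, 2, 3], [4], [5]], Q = [[1, 3, 4], [2], [5]]

Insert each entry of the permutation into P by Schensted row insertion, recording in Q the position of each new cell.

Insert 5: appended to row 1. P = [[5]], Q = [[1]].
Insert 1: 1 bumps 5 from row 1; 5 starts row 2. P = [[1], [5]], Q = [[1], [2]].
Insert 2: appended to row 1. P = [[1, 2], [5]], Q = [[1, 3], [2]].
Insert 4: appended to row 1. P = [[1, 2, 4], [5]], Q = [[1, 3, 4], [2]].
Insert 3: 3 bumps 4 from row 1; 4 bumps 5 from row 2; 5 starts row 3. P = [[1, 2, 3], [4], [5]], Q = [[1, 3, 4], [2], [5]].

So P = [[1, 2, 3], [4], [5]], Q = [[1, 3, 4], [2], [5]].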